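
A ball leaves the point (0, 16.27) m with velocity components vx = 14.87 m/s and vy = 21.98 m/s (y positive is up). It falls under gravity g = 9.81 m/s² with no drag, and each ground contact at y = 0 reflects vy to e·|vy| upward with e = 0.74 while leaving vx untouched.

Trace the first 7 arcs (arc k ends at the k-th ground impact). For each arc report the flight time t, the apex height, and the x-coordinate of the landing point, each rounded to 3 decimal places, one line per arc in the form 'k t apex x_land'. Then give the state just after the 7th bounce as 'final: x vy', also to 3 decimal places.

1 5.128 40.894 76.253
2 4.273 22.393 139.798
3 3.162 12.263 186.822
4 2.340 6.715 221.619
5 1.732 3.677 247.369
6 1.281 2.014 266.424
7 0.948 1.103 280.525
final: 280.525 3.442

Arc 1: start y=16.270, vy=21.980 → t=5.128, apex=40.894, x_land=76.253, impact vy=-28.326
  bounce: vy ← 0.74·28.326 = 20.961
Arc 2: start y=0.000, vy=20.961 → t=4.273, apex=22.393, x_land=139.798, impact vy=-20.961
  bounce: vy ← 0.74·20.961 = 15.511
Arc 3: start y=0.000, vy=15.511 → t=3.162, apex=12.263, x_land=186.822, impact vy=-15.511
  bounce: vy ← 0.74·15.511 = 11.478
Arc 4: start y=0.000, vy=11.478 → t=2.340, apex=6.715, x_land=221.619, impact vy=-11.478
  bounce: vy ← 0.74·11.478 = 8.494
Arc 5: start y=0.000, vy=8.494 → t=1.732, apex=3.677, x_land=247.369, impact vy=-8.494
  bounce: vy ← 0.74·8.494 = 6.285
Arc 6: start y=0.000, vy=6.285 → t=1.281, apex=2.014, x_land=266.424, impact vy=-6.285
  bounce: vy ← 0.74·6.285 = 4.651
Arc 7: start y=0.000, vy=4.651 → t=0.948, apex=1.103, x_land=280.525, impact vy=-4.651
  bounce: vy ← 0.74·4.651 = 3.442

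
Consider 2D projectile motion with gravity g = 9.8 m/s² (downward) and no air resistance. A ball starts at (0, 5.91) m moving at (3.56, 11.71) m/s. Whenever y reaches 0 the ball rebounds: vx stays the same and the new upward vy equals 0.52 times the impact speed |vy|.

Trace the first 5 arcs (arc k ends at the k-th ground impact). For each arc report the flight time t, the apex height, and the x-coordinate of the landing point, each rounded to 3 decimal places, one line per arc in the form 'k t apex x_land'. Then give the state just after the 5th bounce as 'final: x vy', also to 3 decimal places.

Arc 1: start y=5.910, vy=11.710 → t=2.818, apex=12.906, x_land=10.031, impact vy=-15.905
  bounce: vy ← 0.52·15.905 = 8.270
Arc 2: start y=0.000, vy=8.270 → t=1.688, apex=3.490, x_land=16.040, impact vy=-8.270
  bounce: vy ← 0.52·8.270 = 4.301
Arc 3: start y=0.000, vy=4.301 → t=0.878, apex=0.944, x_land=19.165, impact vy=-4.301
  bounce: vy ← 0.52·4.301 = 2.236
Arc 4: start y=0.000, vy=2.236 → t=0.456, apex=0.255, x_land=20.790, impact vy=-2.236
  bounce: vy ← 0.52·2.236 = 1.163
Arc 5: start y=0.000, vy=1.163 → t=0.237, apex=0.069, x_land=21.634, impact vy=-1.163
  bounce: vy ← 0.52·1.163 = 0.605

1 2.818 12.906 10.031
2 1.688 3.490 16.040
3 0.878 0.944 19.165
4 0.456 0.255 20.790
5 0.237 0.069 21.634
final: 21.634 0.605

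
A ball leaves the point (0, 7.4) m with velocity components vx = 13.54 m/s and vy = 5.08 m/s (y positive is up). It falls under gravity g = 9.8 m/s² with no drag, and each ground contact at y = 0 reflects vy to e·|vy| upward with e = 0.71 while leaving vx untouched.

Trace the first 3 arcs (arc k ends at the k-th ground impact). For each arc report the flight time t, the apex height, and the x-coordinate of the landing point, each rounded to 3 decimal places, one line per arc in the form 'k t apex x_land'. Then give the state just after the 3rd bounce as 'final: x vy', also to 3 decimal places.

1 1.852 8.717 25.078
2 1.894 4.394 50.722
3 1.345 2.215 68.929
final: 68.929 4.678

Arc 1: start y=7.400, vy=5.080 → t=1.852, apex=8.717, x_land=25.078, impact vy=-13.071
  bounce: vy ← 0.71·13.071 = 9.280
Arc 2: start y=0.000, vy=9.280 → t=1.894, apex=4.394, x_land=50.722, impact vy=-9.280
  bounce: vy ← 0.71·9.280 = 6.589
Arc 3: start y=0.000, vy=6.589 → t=1.345, apex=2.215, x_land=68.929, impact vy=-6.589
  bounce: vy ← 0.71·6.589 = 4.678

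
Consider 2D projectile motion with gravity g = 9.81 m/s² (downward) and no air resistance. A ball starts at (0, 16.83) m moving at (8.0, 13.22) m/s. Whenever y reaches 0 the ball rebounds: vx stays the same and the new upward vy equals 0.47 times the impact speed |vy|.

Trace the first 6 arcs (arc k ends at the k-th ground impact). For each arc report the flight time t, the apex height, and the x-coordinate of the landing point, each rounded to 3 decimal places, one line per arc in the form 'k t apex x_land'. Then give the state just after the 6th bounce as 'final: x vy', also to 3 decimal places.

Arc 1: start y=16.830, vy=13.220 → t=3.638, apex=25.738, x_land=29.106, impact vy=-22.472
  bounce: vy ← 0.47·22.472 = 10.562
Arc 2: start y=0.000, vy=10.562 → t=2.153, apex=5.685, x_land=46.332, impact vy=-10.562
  bounce: vy ← 0.47·10.562 = 4.964
Arc 3: start y=0.000, vy=4.964 → t=1.012, apex=1.256, x_land=54.428, impact vy=-4.964
  bounce: vy ← 0.47·4.964 = 2.333
Arc 4: start y=0.000, vy=2.333 → t=0.476, apex=0.277, x_land=58.234, impact vy=-2.333
  bounce: vy ← 0.47·2.333 = 1.097
Arc 5: start y=0.000, vy=1.097 → t=0.224, apex=0.061, x_land=60.022, impact vy=-1.097
  bounce: vy ← 0.47·1.097 = 0.515
Arc 6: start y=0.000, vy=0.515 → t=0.105, apex=0.014, x_land=60.863, impact vy=-0.515
  bounce: vy ← 0.47·0.515 = 0.242

1 3.638 25.738 29.106
2 2.153 5.685 46.332
3 1.012 1.256 54.428
4 0.476 0.277 58.234
5 0.224 0.061 60.022
6 0.105 0.014 60.863
final: 60.863 0.242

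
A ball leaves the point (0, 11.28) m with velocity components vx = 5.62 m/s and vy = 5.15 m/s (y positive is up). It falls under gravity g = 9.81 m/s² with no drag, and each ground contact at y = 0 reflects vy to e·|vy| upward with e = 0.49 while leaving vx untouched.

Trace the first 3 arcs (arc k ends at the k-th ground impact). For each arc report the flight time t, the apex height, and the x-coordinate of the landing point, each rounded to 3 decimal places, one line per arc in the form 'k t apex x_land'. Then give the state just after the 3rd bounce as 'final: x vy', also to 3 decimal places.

Arc 1: start y=11.280, vy=5.150 → t=2.130, apex=12.632, x_land=11.969, impact vy=-15.743
  bounce: vy ← 0.49·15.743 = 7.714
Arc 2: start y=0.000, vy=7.714 → t=1.573, apex=3.033, x_land=20.808, impact vy=-7.714
  bounce: vy ← 0.49·7.714 = 3.780
Arc 3: start y=0.000, vy=3.780 → t=0.771, apex=0.728, x_land=25.138, impact vy=-3.780
  bounce: vy ← 0.49·3.780 = 1.852

1 2.130 12.632 11.969
2 1.573 3.033 20.808
3 0.771 0.728 25.138
final: 25.138 1.852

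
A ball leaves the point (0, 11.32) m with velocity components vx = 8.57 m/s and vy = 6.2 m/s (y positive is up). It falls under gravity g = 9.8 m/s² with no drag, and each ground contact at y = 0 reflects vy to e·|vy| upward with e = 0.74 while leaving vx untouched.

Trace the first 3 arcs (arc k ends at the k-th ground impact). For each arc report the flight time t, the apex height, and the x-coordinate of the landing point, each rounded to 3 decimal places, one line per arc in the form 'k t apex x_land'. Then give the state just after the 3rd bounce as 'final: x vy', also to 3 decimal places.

Arc 1: start y=11.320, vy=6.200 → t=2.279, apex=13.281, x_land=19.531, impact vy=-16.134
  bounce: vy ← 0.74·16.134 = 11.939
Arc 2: start y=0.000, vy=11.939 → t=2.437, apex=7.273, x_land=40.413, impact vy=-11.939
  bounce: vy ← 0.74·11.939 = 8.835
Arc 3: start y=0.000, vy=8.835 → t=1.803, apex=3.983, x_land=55.865, impact vy=-8.835
  bounce: vy ← 0.74·8.835 = 6.538

1 2.279 13.281 19.531
2 2.437 7.273 40.413
3 1.803 3.983 55.865
final: 55.865 6.538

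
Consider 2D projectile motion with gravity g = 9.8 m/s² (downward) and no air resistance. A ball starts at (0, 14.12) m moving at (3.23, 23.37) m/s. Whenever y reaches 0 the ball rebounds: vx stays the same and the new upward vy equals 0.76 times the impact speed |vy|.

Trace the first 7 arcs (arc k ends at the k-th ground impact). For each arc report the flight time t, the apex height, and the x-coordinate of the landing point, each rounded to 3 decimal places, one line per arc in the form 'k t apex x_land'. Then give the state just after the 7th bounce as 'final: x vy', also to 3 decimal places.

1 5.312 41.985 17.157
2 4.449 24.251 31.529
3 3.381 14.007 42.451
4 2.570 8.091 50.752
5 1.953 4.673 57.060
6 1.484 2.699 61.855
7 1.128 1.559 65.499
final: 65.499 4.201

Arc 1: start y=14.120, vy=23.370 → t=5.312, apex=41.985, x_land=17.157, impact vy=-28.686
  bounce: vy ← 0.76·28.686 = 21.802
Arc 2: start y=0.000, vy=21.802 → t=4.449, apex=24.251, x_land=31.529, impact vy=-21.802
  bounce: vy ← 0.76·21.802 = 16.569
Arc 3: start y=0.000, vy=16.569 → t=3.381, apex=14.007, x_land=42.451, impact vy=-16.569
  bounce: vy ← 0.76·16.569 = 12.593
Arc 4: start y=0.000, vy=12.593 → t=2.570, apex=8.091, x_land=50.752, impact vy=-12.593
  bounce: vy ← 0.76·12.593 = 9.570
Arc 5: start y=0.000, vy=9.570 → t=1.953, apex=4.673, x_land=57.060, impact vy=-9.570
  bounce: vy ← 0.76·9.570 = 7.274
Arc 6: start y=0.000, vy=7.274 → t=1.484, apex=2.699, x_land=61.855, impact vy=-7.274
  bounce: vy ← 0.76·7.274 = 5.528
Arc 7: start y=0.000, vy=5.528 → t=1.128, apex=1.559, x_land=65.499, impact vy=-5.528
  bounce: vy ← 0.76·5.528 = 4.201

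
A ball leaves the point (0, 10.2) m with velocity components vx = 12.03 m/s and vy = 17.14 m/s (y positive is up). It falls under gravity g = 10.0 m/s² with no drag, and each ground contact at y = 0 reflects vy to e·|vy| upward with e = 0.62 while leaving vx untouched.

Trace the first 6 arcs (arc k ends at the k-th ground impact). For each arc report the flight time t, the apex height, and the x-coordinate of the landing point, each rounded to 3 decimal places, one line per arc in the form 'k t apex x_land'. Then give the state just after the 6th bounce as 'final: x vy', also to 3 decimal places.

Arc 1: start y=10.200, vy=17.140 → t=3.945, apex=24.889, x_land=47.460, impact vy=-22.311
  bounce: vy ← 0.62·22.311 = 13.833
Arc 2: start y=0.000, vy=13.833 → t=2.767, apex=9.567, x_land=80.741, impact vy=-13.833
  bounce: vy ← 0.62·13.833 = 8.576
Arc 3: start y=0.000, vy=8.576 → t=1.715, apex=3.678, x_land=101.376, impact vy=-8.576
  bounce: vy ← 0.62·8.576 = 5.317
Arc 4: start y=0.000, vy=5.317 → t=1.063, apex=1.414, x_land=114.169, impact vy=-5.317
  bounce: vy ← 0.62·5.317 = 3.297
Arc 5: start y=0.000, vy=3.297 → t=0.659, apex=0.543, x_land=122.101, impact vy=-3.297
  bounce: vy ← 0.62·3.297 = 2.044
Arc 6: start y=0.000, vy=2.044 → t=0.409, apex=0.209, x_land=127.019, impact vy=-2.044
  bounce: vy ← 0.62·2.044 = 1.267

1 3.945 24.889 47.460
2 2.767 9.567 80.741
3 1.715 3.678 101.376
4 1.063 1.414 114.169
5 0.659 0.543 122.101
6 0.409 0.209 127.019
final: 127.019 1.267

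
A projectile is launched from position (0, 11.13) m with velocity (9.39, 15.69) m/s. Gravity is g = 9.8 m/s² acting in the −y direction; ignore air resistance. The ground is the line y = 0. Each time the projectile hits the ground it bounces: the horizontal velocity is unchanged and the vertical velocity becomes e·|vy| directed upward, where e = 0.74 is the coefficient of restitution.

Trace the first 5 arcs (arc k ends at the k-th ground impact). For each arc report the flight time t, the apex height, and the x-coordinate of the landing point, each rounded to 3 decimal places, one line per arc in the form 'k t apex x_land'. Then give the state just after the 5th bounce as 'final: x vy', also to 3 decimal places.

1 3.800 23.690 35.680
2 3.254 12.973 66.237
3 2.408 7.104 88.850
4 1.782 3.890 105.583
5 1.319 2.130 117.965
final: 117.965 4.782

Arc 1: start y=11.130, vy=15.690 → t=3.800, apex=23.690, x_land=35.680, impact vy=-21.548
  bounce: vy ← 0.74·21.548 = 15.946
Arc 2: start y=0.000, vy=15.946 → t=3.254, apex=12.973, x_land=66.237, impact vy=-15.946
  bounce: vy ← 0.74·15.946 = 11.800
Arc 3: start y=0.000, vy=11.800 → t=2.408, apex=7.104, x_land=88.850, impact vy=-11.800
  bounce: vy ← 0.74·11.800 = 8.732
Arc 4: start y=0.000, vy=8.732 → t=1.782, apex=3.890, x_land=105.583, impact vy=-8.732
  bounce: vy ← 0.74·8.732 = 6.462
Arc 5: start y=0.000, vy=6.462 → t=1.319, apex=2.130, x_land=117.965, impact vy=-6.462
  bounce: vy ← 0.74·6.462 = 4.782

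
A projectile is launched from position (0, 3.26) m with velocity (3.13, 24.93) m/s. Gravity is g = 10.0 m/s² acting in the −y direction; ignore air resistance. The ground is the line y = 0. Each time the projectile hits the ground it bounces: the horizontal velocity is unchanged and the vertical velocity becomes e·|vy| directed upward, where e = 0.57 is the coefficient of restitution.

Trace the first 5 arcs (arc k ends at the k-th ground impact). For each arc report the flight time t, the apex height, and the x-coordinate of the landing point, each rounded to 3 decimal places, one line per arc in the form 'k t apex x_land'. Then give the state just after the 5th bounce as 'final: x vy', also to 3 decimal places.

1 5.114 34.335 16.005
2 2.987 11.156 25.356
3 1.703 3.624 30.686
4 0.971 1.178 33.724
5 0.553 0.383 35.455
final: 35.455 1.577

Arc 1: start y=3.260, vy=24.930 → t=5.114, apex=34.335, x_land=16.005, impact vy=-26.205
  bounce: vy ← 0.57·26.205 = 14.937
Arc 2: start y=0.000, vy=14.937 → t=2.987, apex=11.156, x_land=25.356, impact vy=-14.937
  bounce: vy ← 0.57·14.937 = 8.514
Arc 3: start y=0.000, vy=8.514 → t=1.703, apex=3.624, x_land=30.686, impact vy=-8.514
  bounce: vy ← 0.57·8.514 = 4.853
Arc 4: start y=0.000, vy=4.853 → t=0.971, apex=1.178, x_land=33.724, impact vy=-4.853
  bounce: vy ← 0.57·4.853 = 2.766
Arc 5: start y=0.000, vy=2.766 → t=0.553, apex=0.383, x_land=35.455, impact vy=-2.766
  bounce: vy ← 0.57·2.766 = 1.577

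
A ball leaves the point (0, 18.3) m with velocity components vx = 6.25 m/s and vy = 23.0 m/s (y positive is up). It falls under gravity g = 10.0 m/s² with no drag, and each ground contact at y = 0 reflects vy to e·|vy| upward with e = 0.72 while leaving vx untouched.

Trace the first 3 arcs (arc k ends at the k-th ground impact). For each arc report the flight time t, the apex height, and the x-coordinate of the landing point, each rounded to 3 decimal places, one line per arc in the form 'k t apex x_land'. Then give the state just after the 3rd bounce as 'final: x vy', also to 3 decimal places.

Arc 1: start y=18.300, vy=23.000 → t=5.292, apex=44.750, x_land=33.073, impact vy=-29.917
  bounce: vy ← 0.72·29.917 = 21.540
Arc 2: start y=0.000, vy=21.540 → t=4.308, apex=23.198, x_land=59.998, impact vy=-21.540
  bounce: vy ← 0.72·21.540 = 15.509
Arc 3: start y=0.000, vy=15.509 → t=3.102, apex=12.026, x_land=79.384, impact vy=-15.509
  bounce: vy ← 0.72·15.509 = 11.166

1 5.292 44.750 33.073
2 4.308 23.198 59.998
3 3.102 12.026 79.384
final: 79.384 11.166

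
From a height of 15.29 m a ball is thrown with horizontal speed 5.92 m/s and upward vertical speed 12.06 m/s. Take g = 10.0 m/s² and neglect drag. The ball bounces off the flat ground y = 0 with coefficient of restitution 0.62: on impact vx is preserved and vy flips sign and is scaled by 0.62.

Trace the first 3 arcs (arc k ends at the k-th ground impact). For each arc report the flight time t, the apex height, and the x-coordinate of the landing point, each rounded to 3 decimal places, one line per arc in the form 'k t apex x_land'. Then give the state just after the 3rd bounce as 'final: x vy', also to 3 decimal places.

Arc 1: start y=15.290, vy=12.060 → t=3.330, apex=22.562, x_land=19.715, impact vy=-21.242
  bounce: vy ← 0.62·21.242 = 13.170
Arc 2: start y=0.000, vy=13.170 → t=2.634, apex=8.673, x_land=35.309, impact vy=-13.170
  bounce: vy ← 0.62·13.170 = 8.166
Arc 3: start y=0.000, vy=8.166 → t=1.633, apex=3.334, x_land=44.977, impact vy=-8.166
  bounce: vy ← 0.62·8.166 = 5.063

1 3.330 22.562 19.715
2 2.634 8.673 35.309
3 1.633 3.334 44.977
final: 44.977 5.063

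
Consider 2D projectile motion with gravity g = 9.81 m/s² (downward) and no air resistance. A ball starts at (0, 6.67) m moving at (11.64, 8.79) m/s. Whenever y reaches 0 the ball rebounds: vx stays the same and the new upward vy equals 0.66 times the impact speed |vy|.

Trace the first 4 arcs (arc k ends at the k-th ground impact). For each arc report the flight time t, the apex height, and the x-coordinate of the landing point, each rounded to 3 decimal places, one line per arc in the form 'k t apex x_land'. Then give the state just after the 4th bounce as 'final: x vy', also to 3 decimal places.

1 2.367 10.608 27.548
2 1.941 4.621 50.143
3 1.281 2.013 65.056
4 0.846 0.877 74.899
final: 74.899 2.737

Arc 1: start y=6.670, vy=8.790 → t=2.367, apex=10.608, x_land=27.548, impact vy=-14.427
  bounce: vy ← 0.66·14.427 = 9.522
Arc 2: start y=0.000, vy=9.522 → t=1.941, apex=4.621, x_land=50.143, impact vy=-9.522
  bounce: vy ← 0.66·9.522 = 6.284
Arc 3: start y=0.000, vy=6.284 → t=1.281, apex=2.013, x_land=65.056, impact vy=-6.284
  bounce: vy ← 0.66·6.284 = 4.148
Arc 4: start y=0.000, vy=4.148 → t=0.846, apex=0.877, x_land=74.899, impact vy=-4.148
  bounce: vy ← 0.66·4.148 = 2.737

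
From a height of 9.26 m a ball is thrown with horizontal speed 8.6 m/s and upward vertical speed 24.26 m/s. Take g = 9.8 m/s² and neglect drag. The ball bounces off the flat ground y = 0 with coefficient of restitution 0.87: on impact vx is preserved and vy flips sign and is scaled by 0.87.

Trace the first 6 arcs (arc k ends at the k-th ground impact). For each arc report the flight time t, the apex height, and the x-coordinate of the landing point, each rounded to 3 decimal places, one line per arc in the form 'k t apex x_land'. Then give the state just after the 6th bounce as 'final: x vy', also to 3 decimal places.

1 5.307 39.288 45.641
2 4.927 29.737 88.013
3 4.286 22.508 124.877
4 3.729 17.036 156.948
5 3.244 12.895 184.850
6 2.823 9.760 209.125
final: 209.125 12.033

Arc 1: start y=9.260, vy=24.260 → t=5.307, apex=39.288, x_land=45.641, impact vy=-27.750
  bounce: vy ← 0.87·27.750 = 24.142
Arc 2: start y=0.000, vy=24.142 → t=4.927, apex=29.737, x_land=88.013, impact vy=-24.142
  bounce: vy ← 0.87·24.142 = 21.004
Arc 3: start y=0.000, vy=21.004 → t=4.286, apex=22.508, x_land=124.877, impact vy=-21.004
  bounce: vy ← 0.87·21.004 = 18.273
Arc 4: start y=0.000, vy=18.273 → t=3.729, apex=17.036, x_land=156.948, impact vy=-18.273
  bounce: vy ← 0.87·18.273 = 15.898
Arc 5: start y=0.000, vy=15.898 → t=3.244, apex=12.895, x_land=184.850, impact vy=-15.898
  bounce: vy ← 0.87·15.898 = 13.831
Arc 6: start y=0.000, vy=13.831 → t=2.823, apex=9.760, x_land=209.125, impact vy=-13.831
  bounce: vy ← 0.87·13.831 = 12.033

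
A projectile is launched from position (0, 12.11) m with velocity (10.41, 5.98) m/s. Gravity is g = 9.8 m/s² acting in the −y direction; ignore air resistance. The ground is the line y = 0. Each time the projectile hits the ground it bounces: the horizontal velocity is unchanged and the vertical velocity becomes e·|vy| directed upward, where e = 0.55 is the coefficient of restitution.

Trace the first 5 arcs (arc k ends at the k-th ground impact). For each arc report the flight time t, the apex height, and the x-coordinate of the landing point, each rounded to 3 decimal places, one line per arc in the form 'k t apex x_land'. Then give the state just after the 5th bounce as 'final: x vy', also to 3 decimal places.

Arc 1: start y=12.110, vy=5.980 → t=2.297, apex=13.935, x_land=23.907, impact vy=-16.526
  bounce: vy ← 0.55·16.526 = 9.089
Arc 2: start y=0.000, vy=9.089 → t=1.855, apex=4.215, x_land=43.218, impact vy=-9.089
  bounce: vy ← 0.55·9.089 = 4.999
Arc 3: start y=0.000, vy=4.999 → t=1.020, apex=1.275, x_land=53.838, impact vy=-4.999
  bounce: vy ← 0.55·4.999 = 2.750
Arc 4: start y=0.000, vy=2.750 → t=0.561, apex=0.386, x_land=59.680, impact vy=-2.750
  bounce: vy ← 0.55·2.750 = 1.512
Arc 5: start y=0.000, vy=1.512 → t=0.309, apex=0.117, x_land=62.892, impact vy=-1.512
  bounce: vy ← 0.55·1.512 = 0.832

1 2.297 13.935 23.907
2 1.855 4.215 43.218
3 1.020 1.275 53.838
4 0.561 0.386 59.680
5 0.309 0.117 62.892
final: 62.892 0.832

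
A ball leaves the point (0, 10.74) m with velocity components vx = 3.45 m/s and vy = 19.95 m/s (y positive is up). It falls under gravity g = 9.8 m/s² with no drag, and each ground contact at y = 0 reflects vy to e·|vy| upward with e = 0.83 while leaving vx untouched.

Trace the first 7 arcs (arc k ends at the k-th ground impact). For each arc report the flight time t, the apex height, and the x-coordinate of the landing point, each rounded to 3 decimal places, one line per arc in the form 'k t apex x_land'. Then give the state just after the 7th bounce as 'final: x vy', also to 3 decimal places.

Arc 1: start y=10.740, vy=19.950 → t=4.553, apex=31.046, x_land=15.707, impact vy=-24.668
  bounce: vy ← 0.83·24.668 = 20.474
Arc 2: start y=0.000, vy=20.474 → t=4.178, apex=21.388, x_land=30.123, impact vy=-20.474
  bounce: vy ← 0.83·20.474 = 16.994
Arc 3: start y=0.000, vy=16.994 → t=3.468, apex=14.734, x_land=42.088, impact vy=-16.994
  bounce: vy ← 0.83·16.994 = 14.105
Arc 4: start y=0.000, vy=14.105 → t=2.879, apex=10.150, x_land=52.019, impact vy=-14.105
  bounce: vy ← 0.83·14.105 = 11.707
Arc 5: start y=0.000, vy=11.707 → t=2.389, apex=6.993, x_land=60.262, impact vy=-11.707
  bounce: vy ← 0.83·11.707 = 9.717
Arc 6: start y=0.000, vy=9.717 → t=1.983, apex=4.817, x_land=67.103, impact vy=-9.717
  bounce: vy ← 0.83·9.717 = 8.065
Arc 7: start y=0.000, vy=8.065 → t=1.646, apex=3.319, x_land=72.781, impact vy=-8.065
  bounce: vy ← 0.83·8.065 = 6.694

1 4.553 31.046 15.707
2 4.178 21.388 30.123
3 3.468 14.734 42.088
4 2.879 10.150 52.019
5 2.389 6.993 60.262
6 1.983 4.817 67.103
7 1.646 3.319 72.781
final: 72.781 6.694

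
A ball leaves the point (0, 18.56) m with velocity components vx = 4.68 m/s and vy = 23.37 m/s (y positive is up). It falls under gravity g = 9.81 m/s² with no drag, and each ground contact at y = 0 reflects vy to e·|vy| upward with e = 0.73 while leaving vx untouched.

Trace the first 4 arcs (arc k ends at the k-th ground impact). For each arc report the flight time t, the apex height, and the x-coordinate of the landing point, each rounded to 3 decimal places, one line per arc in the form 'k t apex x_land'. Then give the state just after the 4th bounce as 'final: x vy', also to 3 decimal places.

1 5.458 46.397 25.543
2 4.490 24.725 46.557
3 3.278 13.176 61.898
4 2.393 7.021 73.097
final: 73.097 8.568

Arc 1: start y=18.560, vy=23.370 → t=5.458, apex=46.397, x_land=25.543, impact vy=-30.171
  bounce: vy ← 0.73·30.171 = 22.025
Arc 2: start y=0.000, vy=22.025 → t=4.490, apex=24.725, x_land=46.557, impact vy=-22.025
  bounce: vy ← 0.73·22.025 = 16.078
Arc 3: start y=0.000, vy=16.078 → t=3.278, apex=13.176, x_land=61.898, impact vy=-16.078
  bounce: vy ← 0.73·16.078 = 11.737
Arc 4: start y=0.000, vy=11.737 → t=2.393, apex=7.021, x_land=73.097, impact vy=-11.737
  bounce: vy ← 0.73·11.737 = 8.568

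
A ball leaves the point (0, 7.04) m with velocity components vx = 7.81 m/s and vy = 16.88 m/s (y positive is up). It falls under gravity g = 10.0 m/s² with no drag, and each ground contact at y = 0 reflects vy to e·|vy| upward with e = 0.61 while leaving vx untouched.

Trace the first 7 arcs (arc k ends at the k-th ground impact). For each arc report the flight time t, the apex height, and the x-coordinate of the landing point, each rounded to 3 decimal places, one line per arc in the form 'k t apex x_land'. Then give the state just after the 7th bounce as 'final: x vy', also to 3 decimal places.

1 3.751 21.287 29.298
2 2.517 7.921 48.958
3 1.536 2.947 60.950
4 0.937 1.097 68.266
5 0.571 0.408 72.728
6 0.349 0.152 75.450
7 0.213 0.057 77.111
final: 77.111 0.648

Arc 1: start y=7.040, vy=16.880 → t=3.751, apex=21.287, x_land=29.298, impact vy=-20.633
  bounce: vy ← 0.61·20.633 = 12.586
Arc 2: start y=0.000, vy=12.586 → t=2.517, apex=7.921, x_land=48.958, impact vy=-12.586
  bounce: vy ← 0.61·12.586 = 7.678
Arc 3: start y=0.000, vy=7.678 → t=1.536, apex=2.947, x_land=60.950, impact vy=-7.678
  bounce: vy ← 0.61·7.678 = 4.683
Arc 4: start y=0.000, vy=4.683 → t=0.937, apex=1.097, x_land=68.266, impact vy=-4.683
  bounce: vy ← 0.61·4.683 = 2.857
Arc 5: start y=0.000, vy=2.857 → t=0.571, apex=0.408, x_land=72.728, impact vy=-2.857
  bounce: vy ← 0.61·2.857 = 1.743
Arc 6: start y=0.000, vy=1.743 → t=0.349, apex=0.152, x_land=75.450, impact vy=-1.743
  bounce: vy ← 0.61·1.743 = 1.063
Arc 7: start y=0.000, vy=1.063 → t=0.213, apex=0.057, x_land=77.111, impact vy=-1.063
  bounce: vy ← 0.61·1.063 = 0.648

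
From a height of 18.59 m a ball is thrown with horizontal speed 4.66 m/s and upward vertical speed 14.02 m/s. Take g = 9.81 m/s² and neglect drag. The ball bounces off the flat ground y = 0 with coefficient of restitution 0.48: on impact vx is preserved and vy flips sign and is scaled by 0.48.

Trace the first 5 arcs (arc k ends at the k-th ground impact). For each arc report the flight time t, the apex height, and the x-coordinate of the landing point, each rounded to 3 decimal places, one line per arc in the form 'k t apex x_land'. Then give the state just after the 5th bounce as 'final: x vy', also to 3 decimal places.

1 3.844 28.608 17.914
2 2.318 6.591 28.718
3 1.113 1.519 33.904
4 0.534 0.350 36.393
5 0.256 0.081 37.588
final: 37.588 0.604

Arc 1: start y=18.590, vy=14.020 → t=3.844, apex=28.608, x_land=17.914, impact vy=-23.692
  bounce: vy ← 0.48·23.692 = 11.372
Arc 2: start y=0.000, vy=11.372 → t=2.318, apex=6.591, x_land=28.718, impact vy=-11.372
  bounce: vy ← 0.48·11.372 = 5.459
Arc 3: start y=0.000, vy=5.459 → t=1.113, apex=1.519, x_land=33.904, impact vy=-5.459
  bounce: vy ← 0.48·5.459 = 2.620
Arc 4: start y=0.000, vy=2.620 → t=0.534, apex=0.350, x_land=36.393, impact vy=-2.620
  bounce: vy ← 0.48·2.620 = 1.258
Arc 5: start y=0.000, vy=1.258 → t=0.256, apex=0.081, x_land=37.588, impact vy=-1.258
  bounce: vy ← 0.48·1.258 = 0.604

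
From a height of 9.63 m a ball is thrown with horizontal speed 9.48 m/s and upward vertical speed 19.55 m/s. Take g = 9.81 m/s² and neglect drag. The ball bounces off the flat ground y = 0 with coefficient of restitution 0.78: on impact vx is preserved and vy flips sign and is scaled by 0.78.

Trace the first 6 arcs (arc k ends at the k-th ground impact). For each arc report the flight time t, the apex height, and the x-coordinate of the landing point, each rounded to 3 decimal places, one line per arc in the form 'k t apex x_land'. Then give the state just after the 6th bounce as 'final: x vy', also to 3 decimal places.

Arc 1: start y=9.630, vy=19.550 → t=4.429, apex=29.110, x_land=41.987, impact vy=-23.899
  bounce: vy ← 0.78·23.899 = 18.641
Arc 2: start y=0.000, vy=18.641 → t=3.800, apex=17.711, x_land=78.015, impact vy=-18.641
  bounce: vy ← 0.78·18.641 = 14.540
Arc 3: start y=0.000, vy=14.540 → t=2.964, apex=10.775, x_land=106.116, impact vy=-14.540
  bounce: vy ← 0.78·14.540 = 11.341
Arc 4: start y=0.000, vy=11.341 → t=2.312, apex=6.556, x_land=128.036, impact vy=-11.341
  bounce: vy ← 0.78·11.341 = 8.846
Arc 5: start y=0.000, vy=8.846 → t=1.803, apex=3.988, x_land=145.133, impact vy=-8.846
  bounce: vy ← 0.78·8.846 = 6.900
Arc 6: start y=0.000, vy=6.900 → t=1.407, apex=2.427, x_land=158.468, impact vy=-6.900
  bounce: vy ← 0.78·6.900 = 5.382

1 4.429 29.110 41.987
2 3.800 17.711 78.015
3 2.964 10.775 106.116
4 2.312 6.556 128.036
5 1.803 3.988 145.133
6 1.407 2.427 158.468
final: 158.468 5.382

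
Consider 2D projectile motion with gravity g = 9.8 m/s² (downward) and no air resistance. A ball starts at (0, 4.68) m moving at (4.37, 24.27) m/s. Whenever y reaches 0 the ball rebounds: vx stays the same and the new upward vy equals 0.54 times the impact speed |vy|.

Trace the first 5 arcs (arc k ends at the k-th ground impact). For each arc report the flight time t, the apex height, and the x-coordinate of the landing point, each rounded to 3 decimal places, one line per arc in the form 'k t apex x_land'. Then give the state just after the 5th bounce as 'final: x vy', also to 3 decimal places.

Arc 1: start y=4.680, vy=24.270 → t=5.139, apex=34.733, x_land=22.457, impact vy=-26.091
  bounce: vy ← 0.54·26.091 = 14.089
Arc 2: start y=0.000, vy=14.089 → t=2.875, apex=10.128, x_land=35.022, impact vy=-14.089
  bounce: vy ← 0.54·14.089 = 7.608
Arc 3: start y=0.000, vy=7.608 → t=1.553, apex=2.953, x_land=41.808, impact vy=-7.608
  bounce: vy ← 0.54·7.608 = 4.108
Arc 4: start y=0.000, vy=4.108 → t=0.838, apex=0.861, x_land=45.472, impact vy=-4.108
  bounce: vy ← 0.54·4.108 = 2.219
Arc 5: start y=0.000, vy=2.219 → t=0.453, apex=0.251, x_land=47.450, impact vy=-2.219
  bounce: vy ← 0.54·2.219 = 1.198

1 5.139 34.733 22.457
2 2.875 10.128 35.022
3 1.553 2.953 41.808
4 0.838 0.861 45.472
5 0.453 0.251 47.450
final: 47.450 1.198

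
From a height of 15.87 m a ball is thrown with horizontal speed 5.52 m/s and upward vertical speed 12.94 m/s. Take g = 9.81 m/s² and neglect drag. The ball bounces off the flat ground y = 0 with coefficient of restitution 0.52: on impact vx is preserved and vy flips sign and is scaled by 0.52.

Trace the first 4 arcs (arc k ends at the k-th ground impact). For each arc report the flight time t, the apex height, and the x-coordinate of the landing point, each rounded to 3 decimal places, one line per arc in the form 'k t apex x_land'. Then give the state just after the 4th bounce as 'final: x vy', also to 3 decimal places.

1 3.550 24.404 19.594
2 2.320 6.599 32.399
3 1.206 1.784 39.058
4 0.627 0.482 42.520
final: 42.520 1.600

Arc 1: start y=15.870, vy=12.940 → t=3.550, apex=24.404, x_land=19.594, impact vy=-21.882
  bounce: vy ← 0.52·21.882 = 11.379
Arc 2: start y=0.000, vy=11.379 → t=2.320, apex=6.599, x_land=32.399, impact vy=-11.379
  bounce: vy ← 0.52·11.379 = 5.917
Arc 3: start y=0.000, vy=5.917 → t=1.206, apex=1.784, x_land=39.058, impact vy=-5.917
  bounce: vy ← 0.52·5.917 = 3.077
Arc 4: start y=0.000, vy=3.077 → t=0.627, apex=0.482, x_land=42.520, impact vy=-3.077
  bounce: vy ← 0.52·3.077 = 1.600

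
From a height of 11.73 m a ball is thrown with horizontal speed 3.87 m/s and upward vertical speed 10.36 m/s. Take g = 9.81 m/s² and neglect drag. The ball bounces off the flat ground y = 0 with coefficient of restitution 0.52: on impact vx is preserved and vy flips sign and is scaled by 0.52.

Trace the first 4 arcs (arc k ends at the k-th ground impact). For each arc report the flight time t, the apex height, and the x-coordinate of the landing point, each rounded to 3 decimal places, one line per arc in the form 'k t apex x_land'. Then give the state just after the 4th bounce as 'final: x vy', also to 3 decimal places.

1 2.929 17.200 11.334
2 1.948 4.651 18.871
3 1.013 1.258 22.790
4 0.527 0.340 24.828
final: 24.828 1.343

Arc 1: start y=11.730, vy=10.360 → t=2.929, apex=17.200, x_land=11.334, impact vy=-18.370
  bounce: vy ← 0.52·18.370 = 9.553
Arc 2: start y=0.000, vy=9.553 → t=1.948, apex=4.651, x_land=18.871, impact vy=-9.553
  bounce: vy ← 0.52·9.553 = 4.967
Arc 3: start y=0.000, vy=4.967 → t=1.013, apex=1.258, x_land=22.790, impact vy=-4.967
  bounce: vy ← 0.52·4.967 = 2.583
Arc 4: start y=0.000, vy=2.583 → t=0.527, apex=0.340, x_land=24.828, impact vy=-2.583
  bounce: vy ← 0.52·2.583 = 1.343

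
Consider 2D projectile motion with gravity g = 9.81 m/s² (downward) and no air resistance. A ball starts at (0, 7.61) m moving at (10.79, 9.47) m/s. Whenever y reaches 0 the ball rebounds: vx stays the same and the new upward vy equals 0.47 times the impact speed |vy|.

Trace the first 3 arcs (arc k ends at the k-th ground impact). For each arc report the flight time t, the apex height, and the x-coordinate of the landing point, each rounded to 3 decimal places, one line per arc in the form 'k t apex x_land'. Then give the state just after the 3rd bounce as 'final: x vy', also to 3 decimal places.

Arc 1: start y=7.610, vy=9.470 → t=2.541, apex=12.181, x_land=27.420, impact vy=-15.459
  bounce: vy ← 0.47·15.459 = 7.266
Arc 2: start y=0.000, vy=7.266 → t=1.481, apex=2.691, x_land=43.403, impact vy=-7.266
  bounce: vy ← 0.47·7.266 = 3.415
Arc 3: start y=0.000, vy=3.415 → t=0.696, apex=0.594, x_land=50.915, impact vy=-3.415
  bounce: vy ← 0.47·3.415 = 1.605

1 2.541 12.181 27.420
2 1.481 2.691 43.403
3 0.696 0.594 50.915
final: 50.915 1.605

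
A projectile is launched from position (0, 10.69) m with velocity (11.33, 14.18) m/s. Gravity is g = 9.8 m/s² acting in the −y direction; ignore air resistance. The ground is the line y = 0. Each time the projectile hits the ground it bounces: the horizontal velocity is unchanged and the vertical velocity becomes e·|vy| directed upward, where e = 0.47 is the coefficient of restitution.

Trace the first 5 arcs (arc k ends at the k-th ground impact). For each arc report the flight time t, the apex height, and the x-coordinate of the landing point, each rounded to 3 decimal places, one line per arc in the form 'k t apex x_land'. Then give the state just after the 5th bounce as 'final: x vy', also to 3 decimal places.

1 3.515 20.949 39.821
2 1.944 4.628 61.842
3 0.913 1.022 72.192
4 0.429 0.226 77.056
5 0.202 0.050 79.342
final: 79.342 0.465

Arc 1: start y=10.690, vy=14.180 → t=3.515, apex=20.949, x_land=39.821, impact vy=-20.263
  bounce: vy ← 0.47·20.263 = 9.524
Arc 2: start y=0.000, vy=9.524 → t=1.944, apex=4.628, x_land=61.842, impact vy=-9.524
  bounce: vy ← 0.47·9.524 = 4.476
Arc 3: start y=0.000, vy=4.476 → t=0.913, apex=1.022, x_land=72.192, impact vy=-4.476
  bounce: vy ← 0.47·4.476 = 2.104
Arc 4: start y=0.000, vy=2.104 → t=0.429, apex=0.226, x_land=77.056, impact vy=-2.104
  bounce: vy ← 0.47·2.104 = 0.989
Arc 5: start y=0.000, vy=0.989 → t=0.202, apex=0.050, x_land=79.342, impact vy=-0.989
  bounce: vy ← 0.47·0.989 = 0.465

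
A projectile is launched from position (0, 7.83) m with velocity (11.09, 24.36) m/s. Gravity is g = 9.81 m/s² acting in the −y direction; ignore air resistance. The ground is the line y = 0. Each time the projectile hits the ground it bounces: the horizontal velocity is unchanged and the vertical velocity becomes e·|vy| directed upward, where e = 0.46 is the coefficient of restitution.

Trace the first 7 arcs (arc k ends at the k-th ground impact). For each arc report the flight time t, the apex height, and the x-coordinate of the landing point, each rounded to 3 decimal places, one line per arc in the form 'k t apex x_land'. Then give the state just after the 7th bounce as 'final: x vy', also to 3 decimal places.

Arc 1: start y=7.830, vy=24.360 → t=5.269, apex=38.075, x_land=58.437, impact vy=-27.332
  bounce: vy ← 0.46·27.332 = 12.573
Arc 2: start y=0.000, vy=12.573 → t=2.563, apex=8.057, x_land=86.863, impact vy=-12.573
  bounce: vy ← 0.46·12.573 = 5.783
Arc 3: start y=0.000, vy=5.783 → t=1.179, apex=1.705, x_land=99.939, impact vy=-5.783
  bounce: vy ← 0.46·5.783 = 2.660
Arc 4: start y=0.000, vy=2.660 → t=0.542, apex=0.361, x_land=105.954, impact vy=-2.660
  bounce: vy ← 0.46·2.660 = 1.224
Arc 5: start y=0.000, vy=1.224 → t=0.249, apex=0.076, x_land=108.721, impact vy=-1.224
  bounce: vy ← 0.46·1.224 = 0.563
Arc 6: start y=0.000, vy=0.563 → t=0.115, apex=0.016, x_land=109.994, impact vy=-0.563
  bounce: vy ← 0.46·0.563 = 0.259
Arc 7: start y=0.000, vy=0.259 → t=0.053, apex=0.003, x_land=110.579, impact vy=-0.259
  bounce: vy ← 0.46·0.259 = 0.119

1 5.269 38.075 58.437
2 2.563 8.057 86.863
3 1.179 1.705 99.939
4 0.542 0.361 105.954
5 0.249 0.076 108.721
6 0.115 0.016 109.994
7 0.053 0.003 110.579
final: 110.579 0.119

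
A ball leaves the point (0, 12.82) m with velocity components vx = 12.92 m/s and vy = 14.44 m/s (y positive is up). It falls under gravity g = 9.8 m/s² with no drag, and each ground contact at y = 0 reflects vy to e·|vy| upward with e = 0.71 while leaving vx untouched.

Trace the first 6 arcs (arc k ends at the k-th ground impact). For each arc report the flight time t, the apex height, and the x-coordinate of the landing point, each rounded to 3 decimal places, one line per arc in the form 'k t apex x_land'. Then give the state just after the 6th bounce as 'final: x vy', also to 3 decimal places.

Arc 1: start y=12.820, vy=14.440 → t=3.661, apex=23.458, x_land=47.306, impact vy=-21.443
  bounce: vy ← 0.71·21.443 = 15.224
Arc 2: start y=0.000, vy=15.224 → t=3.107, apex=11.825, x_land=87.449, impact vy=-15.224
  bounce: vy ← 0.71·15.224 = 10.809
Arc 3: start y=0.000, vy=10.809 → t=2.206, apex=5.961, x_land=115.950, impact vy=-10.809
  bounce: vy ← 0.71·10.809 = 7.675
Arc 4: start y=0.000, vy=7.675 → t=1.566, apex=3.005, x_land=136.186, impact vy=-7.675
  bounce: vy ← 0.71·7.675 = 5.449
Arc 5: start y=0.000, vy=5.449 → t=1.112, apex=1.515, x_land=150.553, impact vy=-5.449
  bounce: vy ← 0.71·5.449 = 3.869
Arc 6: start y=0.000, vy=3.869 → t=0.790, apex=0.764, x_land=160.754, impact vy=-3.869
  bounce: vy ← 0.71·3.869 = 2.747

1 3.661 23.458 47.306
2 3.107 11.825 87.449
3 2.206 5.961 115.950
4 1.566 3.005 136.186
5 1.112 1.515 150.553
6 0.790 0.764 160.754
final: 160.754 2.747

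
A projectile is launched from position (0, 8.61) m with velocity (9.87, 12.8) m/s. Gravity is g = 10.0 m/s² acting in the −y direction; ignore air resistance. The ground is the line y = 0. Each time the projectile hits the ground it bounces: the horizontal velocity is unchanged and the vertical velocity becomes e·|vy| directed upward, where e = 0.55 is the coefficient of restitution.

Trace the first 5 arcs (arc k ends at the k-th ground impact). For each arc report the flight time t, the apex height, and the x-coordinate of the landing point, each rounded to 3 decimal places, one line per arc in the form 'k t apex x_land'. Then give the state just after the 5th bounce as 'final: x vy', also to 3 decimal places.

1 3.113 16.802 30.727
2 2.016 5.083 50.629
3 1.109 1.537 61.575
4 0.610 0.465 67.596
5 0.335 0.141 70.907
final: 70.907 0.923

Arc 1: start y=8.610, vy=12.800 → t=3.113, apex=16.802, x_land=30.727, impact vy=-18.331
  bounce: vy ← 0.55·18.331 = 10.082
Arc 2: start y=0.000, vy=10.082 → t=2.016, apex=5.083, x_land=50.629, impact vy=-10.082
  bounce: vy ← 0.55·10.082 = 5.545
Arc 3: start y=0.000, vy=5.545 → t=1.109, apex=1.537, x_land=61.575, impact vy=-5.545
  bounce: vy ← 0.55·5.545 = 3.050
Arc 4: start y=0.000, vy=3.050 → t=0.610, apex=0.465, x_land=67.596, impact vy=-3.050
  bounce: vy ← 0.55·3.050 = 1.677
Arc 5: start y=0.000, vy=1.677 → t=0.335, apex=0.141, x_land=70.907, impact vy=-1.677
  bounce: vy ← 0.55·1.677 = 0.923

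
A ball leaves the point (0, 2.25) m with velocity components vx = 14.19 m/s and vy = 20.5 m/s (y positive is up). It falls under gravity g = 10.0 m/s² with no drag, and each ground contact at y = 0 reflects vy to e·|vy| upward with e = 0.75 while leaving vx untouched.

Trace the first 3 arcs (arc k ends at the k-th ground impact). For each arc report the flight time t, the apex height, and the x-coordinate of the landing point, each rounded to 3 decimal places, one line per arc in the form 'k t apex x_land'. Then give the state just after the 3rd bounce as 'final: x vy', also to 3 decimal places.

1 4.207 23.262 59.697
2 3.235 13.085 105.608
3 2.427 7.360 140.041
final: 140.041 9.100

Arc 1: start y=2.250, vy=20.500 → t=4.207, apex=23.262, x_land=59.697, impact vy=-21.570
  bounce: vy ← 0.75·21.570 = 16.177
Arc 2: start y=0.000, vy=16.177 → t=3.235, apex=13.085, x_land=105.608, impact vy=-16.177
  bounce: vy ← 0.75·16.177 = 12.133
Arc 3: start y=0.000, vy=12.133 → t=2.427, apex=7.360, x_land=140.041, impact vy=-12.133
  bounce: vy ← 0.75·12.133 = 9.100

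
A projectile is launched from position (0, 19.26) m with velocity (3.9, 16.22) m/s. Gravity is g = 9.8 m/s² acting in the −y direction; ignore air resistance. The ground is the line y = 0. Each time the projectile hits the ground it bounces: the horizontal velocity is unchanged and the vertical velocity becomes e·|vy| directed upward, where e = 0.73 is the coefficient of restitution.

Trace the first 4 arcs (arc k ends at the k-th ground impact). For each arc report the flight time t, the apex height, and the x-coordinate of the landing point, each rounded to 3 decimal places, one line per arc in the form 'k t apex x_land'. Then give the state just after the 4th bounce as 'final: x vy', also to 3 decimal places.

Arc 1: start y=19.260, vy=16.220 → t=4.238, apex=32.683, x_land=16.527, impact vy=-25.310
  bounce: vy ← 0.73·25.310 = 18.476
Arc 2: start y=0.000, vy=18.476 → t=3.771, apex=17.417, x_land=31.233, impact vy=-18.476
  bounce: vy ← 0.73·18.476 = 13.488
Arc 3: start y=0.000, vy=13.488 → t=2.753, apex=9.281, x_land=41.968, impact vy=-13.488
  bounce: vy ← 0.73·13.488 = 9.846
Arc 4: start y=0.000, vy=9.846 → t=2.009, apex=4.946, x_land=49.804, impact vy=-9.846
  bounce: vy ← 0.73·9.846 = 7.188

1 4.238 32.683 16.527
2 3.771 17.417 31.233
3 2.753 9.281 41.968
4 2.009 4.946 49.804
final: 49.804 7.188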